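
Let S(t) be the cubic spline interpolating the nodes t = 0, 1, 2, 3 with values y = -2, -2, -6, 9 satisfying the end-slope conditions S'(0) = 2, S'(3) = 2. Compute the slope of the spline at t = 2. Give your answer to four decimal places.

9.2000

With σ_i denoting the second derivative at x_i, h_i = 1, 1, 1, and Δ_i = (y_(i+1) − y_i)/h_i = 0, -4, 15:
  1·σ_0 + 4·σ_1 + 1·σ_2 = 6(Δ_1 - Δ_0) = -24
  1·σ_1 + 4·σ_2 + 1·σ_3 = 6(Δ_2 - Δ_1) = 114
Clamped end conditions give two more equations: 2h_0·σ_0 + h_0·σ_1 = 6(Δ_0 - S'(0)) = -12 and h_2·σ_2 + 2h_2·σ_3 = 6(S'(3) - Δ_2) = -78.
Solving: σ_0 = 18/5, σ_1 = -96/5, σ_2 = 246/5, σ_3 = -318/5.
On [2, 3], S'(t) = b_2 + 2c_2·(t - 2) + 3d_2·(t - 2)² with b_2 = Δ_2 - h_2(2σ_2 + σ_3)/6 = 46/5, c_2 = σ_2/2 = 123/5, d_2 = (σ_3 - σ_2)/(6h_2) = -94/5. So S'(2) = 46/5.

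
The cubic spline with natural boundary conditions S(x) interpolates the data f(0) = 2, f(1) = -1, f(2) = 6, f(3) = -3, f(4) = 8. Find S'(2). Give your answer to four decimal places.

Put σ_i = S'' at the i-th knot. Here h = (1, 1, 1, 1) and Δ = (-3, 7, -9, 11), so the interior equations h_(i-1)·σ_(i-1) + 2(h_(i-1)+h_i)·σ_i + h_i·σ_(i+1) = 6(Δ_i − Δ_(i-1)) read
  1·σ_0 + 4·σ_1 + 1·σ_2 = 6(Δ_1 - Δ_0) = 60
  1·σ_1 + 4·σ_2 + 1·σ_3 = 6(Δ_2 - Δ_1) = -96
  1·σ_2 + 4·σ_3 + 1·σ_4 = 6(Δ_3 - Δ_2) = 120
Natural end conditions: σ_0 = σ_4 = 0.
Hence σ_0 = 0, σ_1 = 351/14, σ_2 = -282/7, σ_3 = 561/14, σ_4 = 0.
On [2, 3], S'(x) = b_2 + 2c_2·(x - 2) + 3d_2·(x - 2)² with b_2 = Δ_2 - h_2(2σ_2 + σ_3)/6 = -9/4, c_2 = σ_2/2 = -141/7, d_2 = (σ_3 - σ_2)/(6h_2) = 375/28. So S'(2) = -9/4.

-2.2500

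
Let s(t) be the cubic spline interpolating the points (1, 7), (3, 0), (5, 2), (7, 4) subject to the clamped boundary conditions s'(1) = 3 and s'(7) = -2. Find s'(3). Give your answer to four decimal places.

-3.3333

Write M_i for s''(x_i). With h_i = 2, 2, 2 and divided differences Δ_i = -7/2, 1, 1, the continuity of s' gives the tridiagonal system
  2·M_0 + 8·M_1 + 2·M_2 = 6(Δ_1 - Δ_0) = 27
  2·M_1 + 8·M_2 + 2·M_3 = 6(Δ_2 - Δ_1) = 0
Clamped end conditions give two more equations: 2h_0·M_0 + h_0·M_1 = 6(Δ_0 - s'(1)) = -39 and h_2·M_2 + 2h_2·M_3 = 6(s'(7) - Δ_2) = -18.
Solving the tridiagonal system: M_0 = -79/6, M_1 = 41/6, M_2 = -2/3, M_3 = -25/6.
On [3, 5], s'(t) = b_1 + 2c_1·(t - 3) + 3d_1·(t - 3)² with b_1 = Δ_1 - h_1(2M_1 + M_2)/6 = -10/3, c_1 = M_1/2 = 41/12, d_1 = (M_2 - M_1)/(6h_1) = -5/8. So s'(3) = -10/3.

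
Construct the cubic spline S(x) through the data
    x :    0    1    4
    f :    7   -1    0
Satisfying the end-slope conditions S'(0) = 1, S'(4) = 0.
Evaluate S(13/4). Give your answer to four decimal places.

-1.4570

Let M_i = S''(x_i). Step sizes h_i = 1, 3; slopes of the chords Δ_i = (y_(i+1) - y_i)/h_i = -8, 1/3.
  1·M_0 + 8·M_1 + 3·M_2 = 6(Δ_1 - Δ_0) = 50
Clamped end conditions give two more equations: 2h_0·M_0 + h_0·M_1 = 6(Δ_0 - S'(0)) = -54 and h_1·M_1 + 2h_1·M_2 = 6(S'(4) - Δ_1) = -2.
Forward elimination and back-substitution give M_0 = -67/2, M_1 = 13, M_2 = -41/6.
On [1, 4], S(x) = -1 - 37/4·(x - 1) + 13/2·(x - 1)² - 119/108·(x - 1)³.
With (x - 1) = 9/4: S(13/4) = -373/256.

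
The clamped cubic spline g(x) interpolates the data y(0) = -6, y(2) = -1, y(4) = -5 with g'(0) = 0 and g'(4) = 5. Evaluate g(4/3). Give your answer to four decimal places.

-2.0370

Put m_i = g'' at the i-th knot. Here h = (2, 2) and Δ = (5/2, -2), so the interior equations h_(i-1)·m_(i-1) + 2(h_(i-1)+h_i)·m_i + h_i·m_(i+1) = 6(Δ_i − Δ_(i-1)) read
  2·m_0 + 8·m_1 + 2·m_2 = 6(Δ_1 - Δ_0) = -27
Clamped end conditions give two more equations: 2h_0·m_0 + h_0·m_1 = 6(Δ_0 - g'(0)) = 15 and h_1·m_1 + 2h_1·m_2 = 6(g'(4) - Δ_1) = 42.
Solving the tridiagonal system: m_0 = 67/8, m_1 = -37/4, m_2 = 121/8.
On [0, 2], g(x) = -6 + 0·x + 67/16·x² - 47/32·x³.
With x = 4/3: g(4/3) = -55/27.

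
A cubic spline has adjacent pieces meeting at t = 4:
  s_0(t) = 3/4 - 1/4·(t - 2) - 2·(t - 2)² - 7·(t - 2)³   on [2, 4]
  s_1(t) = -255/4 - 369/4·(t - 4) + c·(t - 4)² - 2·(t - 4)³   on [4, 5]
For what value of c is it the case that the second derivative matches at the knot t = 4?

-44

s_0''(t) = -4 - 42·(t - 2), so s_0''(4) = -88. On the right, s_1''(4) = 2c, so c = -44.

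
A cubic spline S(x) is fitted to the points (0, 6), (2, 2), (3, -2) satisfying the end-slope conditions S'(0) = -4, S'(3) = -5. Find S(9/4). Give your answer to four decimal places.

With M_i denoting the second derivative at x_i, h_i = 2, 1, and Δ_i = (y_(i+1) − y_i)/h_i = -2, -4:
  2·M_0 + 6·M_1 + 1·M_2 = 6(Δ_1 - Δ_0) = -12
Clamped end conditions give two more equations: 2h_0·M_0 + h_0·M_1 = 6(Δ_0 - S'(0)) = 12 and h_1·M_1 + 2h_1·M_2 = 6(S'(3) - Δ_1) = -6.
Solving the tridiagonal system: M_0 = 14/3, M_1 = -10/3, M_2 = -4/3.
On [2, 3], S(x) = 2 - 8/3·(x - 2) - 5/3·(x - 2)² + 1/3·(x - 2)³.
With (x - 2) = 1/4: S(9/4) = 79/64.

1.2344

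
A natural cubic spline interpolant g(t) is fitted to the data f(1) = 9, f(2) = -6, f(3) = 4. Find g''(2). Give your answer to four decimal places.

With m_i denoting the second derivative at x_i, h_i = 1, 1, and Δ_i = (y_(i+1) − y_i)/h_i = -15, 10:
  1·m_0 + 4·m_1 + 1·m_2 = 6(Δ_1 - Δ_0) = 150
Natural end conditions: m_0 = m_2 = 0.
Solving: m_0 = 0, m_1 = 75/2, m_2 = 0.

37.5000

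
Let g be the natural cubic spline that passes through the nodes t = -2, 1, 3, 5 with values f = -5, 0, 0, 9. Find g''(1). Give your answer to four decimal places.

Let M_i = g''(x_i). Step sizes h_i = 3, 2, 2; slopes of the chords Δ_i = (y_(i+1) - y_i)/h_i = 5/3, 0, 9/2.
  3·M_0 + 10·M_1 + 2·M_2 = 6(Δ_1 - Δ_0) = -10
  2·M_1 + 8·M_2 + 2·M_3 = 6(Δ_2 - Δ_1) = 27
Natural end conditions: M_0 = M_3 = 0.
Solving the tridiagonal system: M_0 = 0, M_1 = -67/38, M_2 = 145/38, M_3 = 0.

-1.7632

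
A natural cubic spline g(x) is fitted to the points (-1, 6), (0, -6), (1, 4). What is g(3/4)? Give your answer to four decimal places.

With M_i denoting the second derivative at x_i, h_i = 1, 1, and Δ_i = (y_(i+1) − y_i)/h_i = -12, 10:
  1·M_0 + 4·M_1 + 1·M_2 = 6(Δ_1 - Δ_0) = 132
Natural end conditions: M_0 = M_2 = 0.
Solving the tridiagonal system: M_0 = 0, M_1 = 33, M_2 = 0.
On [0, 1], g(x) = -6 - 1·x + 33/2·x² - 11/2·x³.
With x = 3/4: g(3/4) = 27/128.

0.2109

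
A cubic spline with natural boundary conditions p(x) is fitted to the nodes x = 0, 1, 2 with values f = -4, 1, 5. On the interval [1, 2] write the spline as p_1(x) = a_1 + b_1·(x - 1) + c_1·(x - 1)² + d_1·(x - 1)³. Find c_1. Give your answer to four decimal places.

Write M_i for p''(x_i). With h_i = 1, 1 and divided differences Δ_i = 5, 4, the continuity of p' gives the tridiagonal system
  1·M_0 + 4·M_1 + 1·M_2 = 6(Δ_1 - Δ_0) = -6
Natural end conditions: M_0 = M_2 = 0.
Solving the tridiagonal system: M_0 = 0, M_1 = -3/2, M_2 = 0.
On [1, 2], with p_1(x) = a_1 + b_1·(x - 1) + c_1·(x - 1)² + d_1·(x - 1)³: c_1 = M_1/2 = -3/4, d_1 = (M_2 - M_1)/(6h_1) = 1/4, b_1 = Δ_1 - h_1(2M_1 + M_2)/6 = 9/2.

-0.7500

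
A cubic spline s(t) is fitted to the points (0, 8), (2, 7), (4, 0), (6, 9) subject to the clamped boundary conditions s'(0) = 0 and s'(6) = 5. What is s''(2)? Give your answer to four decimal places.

-4.6333

Write m_i for s''(x_i). With h_i = 2, 2, 2 and divided differences Δ_i = -1/2, -7/2, 9/2, the continuity of s' gives the tridiagonal system
  2·m_0 + 8·m_1 + 2·m_2 = 6(Δ_1 - Δ_0) = -18
  2·m_1 + 8·m_2 + 2·m_3 = 6(Δ_2 - Δ_1) = 48
Clamped end conditions give two more equations: 2h_0·m_0 + h_0·m_1 = 6(Δ_0 - s'(0)) = -3 and h_2·m_2 + 2h_2·m_3 = 6(s'(6) - Δ_2) = 3.
Solving the tridiagonal system: m_0 = 47/30, m_1 = -139/30, m_2 = 239/30, m_3 = -97/30.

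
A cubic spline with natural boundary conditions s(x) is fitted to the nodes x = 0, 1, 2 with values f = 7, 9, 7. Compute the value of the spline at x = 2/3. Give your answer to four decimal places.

With m_i denoting the second derivative at x_i, h_i = 1, 1, and Δ_i = (y_(i+1) − y_i)/h_i = 2, -2:
  1·m_0 + 4·m_1 + 1·m_2 = 6(Δ_1 - Δ_0) = -24
Natural end conditions: m_0 = m_2 = 0.
Solving: m_0 = 0, m_1 = -6, m_2 = 0.
On [0, 1], s(x) = 7 + 3·x + 0·x² - 1·x³.
With x = 2/3: s(2/3) = 235/27.

8.7037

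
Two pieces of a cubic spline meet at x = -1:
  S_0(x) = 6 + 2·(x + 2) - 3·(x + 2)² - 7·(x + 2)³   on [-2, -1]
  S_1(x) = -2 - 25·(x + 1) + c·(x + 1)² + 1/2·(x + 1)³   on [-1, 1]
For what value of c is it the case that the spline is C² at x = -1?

S_0''(x) = -6 - 42·(x + 2), so S_0''(-1) = -48. On the right, S_1''(-1) = 2c, so c = -24.

-24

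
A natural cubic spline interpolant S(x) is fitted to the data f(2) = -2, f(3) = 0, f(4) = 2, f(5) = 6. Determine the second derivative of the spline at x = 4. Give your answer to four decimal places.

3.2000

Write M_i for S''(x_i). With h_i = 1, 1, 1 and divided differences Δ_i = 2, 2, 4, the continuity of S' gives the tridiagonal system
  1·M_0 + 4·M_1 + 1·M_2 = 6(Δ_1 - Δ_0) = 0
  1·M_1 + 4·M_2 + 1·M_3 = 6(Δ_2 - Δ_1) = 12
Natural end conditions: M_0 = M_3 = 0.
Hence M_0 = 0, M_1 = -4/5, M_2 = 16/5, M_3 = 0.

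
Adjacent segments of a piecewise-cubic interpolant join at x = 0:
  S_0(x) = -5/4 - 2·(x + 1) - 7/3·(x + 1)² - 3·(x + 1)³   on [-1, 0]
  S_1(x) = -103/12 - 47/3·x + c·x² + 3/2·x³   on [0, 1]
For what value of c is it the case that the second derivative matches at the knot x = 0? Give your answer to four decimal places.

-11.3333

S_0''(x) = -14/3 - 18·(x + 1), so S_0''(0) = -68/3. On the right, S_1''(0) = 2c, so c = -34/3.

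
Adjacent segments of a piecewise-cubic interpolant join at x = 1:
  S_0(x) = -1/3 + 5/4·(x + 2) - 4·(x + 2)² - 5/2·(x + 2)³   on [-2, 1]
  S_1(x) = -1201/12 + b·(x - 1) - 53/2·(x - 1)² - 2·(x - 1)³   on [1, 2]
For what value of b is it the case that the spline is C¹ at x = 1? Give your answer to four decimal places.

S_0'(x) = 5/4 - 8·(x + 2) - 15/2·(x + 2)², so S_0'(1) = -361/4. On the right, S_1'(1) = b, so b = -361/4.

-90.2500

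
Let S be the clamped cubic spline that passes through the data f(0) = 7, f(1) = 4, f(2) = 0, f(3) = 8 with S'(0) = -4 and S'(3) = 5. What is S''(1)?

-10

Put σ_i = S'' at the i-th knot. Here h = (1, 1, 1) and Δ = (-3, -4, 8), so the interior equations h_(i-1)·σ_(i-1) + 2(h_(i-1)+h_i)·σ_i + h_i·σ_(i+1) = 6(Δ_i − Δ_(i-1)) read
  1·σ_0 + 4·σ_1 + 1·σ_2 = 6(Δ_1 - Δ_0) = -6
  1·σ_1 + 4·σ_2 + 1·σ_3 = 6(Δ_2 - Δ_1) = 72
Clamped end conditions give two more equations: 2h_0·σ_0 + h_0·σ_1 = 6(Δ_0 - S'(0)) = 6 and h_2·σ_2 + 2h_2·σ_3 = 6(S'(3) - Δ_2) = -18.
Solving: σ_0 = 8, σ_1 = -10, σ_2 = 26, σ_3 = -22.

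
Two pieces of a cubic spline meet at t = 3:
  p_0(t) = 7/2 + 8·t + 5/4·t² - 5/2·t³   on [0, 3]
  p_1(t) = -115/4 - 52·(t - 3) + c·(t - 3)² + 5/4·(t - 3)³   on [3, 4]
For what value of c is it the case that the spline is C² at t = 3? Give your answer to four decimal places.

p_0''(t) = 5/2 - 15·t, so p_0''(3) = -85/2. On the right, p_1''(3) = 2c, so c = -85/4.

-21.2500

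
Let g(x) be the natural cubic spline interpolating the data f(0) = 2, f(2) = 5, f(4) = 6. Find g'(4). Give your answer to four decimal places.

0.2500

Write m_i for g''(x_i). With h_i = 2, 2 and divided differences Δ_i = 3/2, 1/2, the continuity of g' gives the tridiagonal system
  2·m_0 + 8·m_1 + 2·m_2 = 6(Δ_1 - Δ_0) = -6
Natural end conditions: m_0 = m_2 = 0.
Solving the tridiagonal system: m_0 = 0, m_1 = -3/4, m_2 = 0.
On [2, 4], g'(x) = b_1 + 2c_1·(x - 2) + 3d_1·(x - 2)² with b_1 = Δ_1 - h_1(2m_1 + m_2)/6 = 1, c_1 = m_1/2 = -3/8, d_1 = (m_2 - m_1)/(6h_1) = 1/16. So g'(4) = 1/4.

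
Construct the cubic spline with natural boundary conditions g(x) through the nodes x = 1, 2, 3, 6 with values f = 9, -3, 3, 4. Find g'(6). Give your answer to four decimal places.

-3.6022

With m_i denoting the second derivative at x_i, h_i = 1, 1, 3, and Δ_i = (y_(i+1) − y_i)/h_i = -12, 6, 1/3:
  1·m_0 + 4·m_1 + 1·m_2 = 6(Δ_1 - Δ_0) = 108
  1·m_1 + 8·m_2 + 3·m_3 = 6(Δ_2 - Δ_1) = -34
Natural end conditions: m_0 = m_3 = 0.
Hence m_0 = 0, m_1 = 898/31, m_2 = -244/31, m_3 = 0.
On [3, 6], g'(x) = b_2 + 2c_2·(x - 3) + 3d_2·(x - 3)² with b_2 = Δ_2 - h_2(2m_2 + m_3)/6 = 763/93, c_2 = m_2/2 = -122/31, d_2 = (m_3 - m_2)/(6h_2) = 122/279. So g'(6) = -335/93.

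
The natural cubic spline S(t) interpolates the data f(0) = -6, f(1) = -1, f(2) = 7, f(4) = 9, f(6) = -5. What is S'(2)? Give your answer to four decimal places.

6.8333

With σ_i denoting the second derivative at x_i, h_i = 1, 1, 2, 2, and Δ_i = (y_(i+1) − y_i)/h_i = 5, 8, 1, -7:
  1·σ_0 + 4·σ_1 + 1·σ_2 = 6(Δ_1 - Δ_0) = 18
  1·σ_1 + 6·σ_2 + 2·σ_3 = 6(Δ_2 - Δ_1) = -42
  2·σ_2 + 8·σ_3 + 2·σ_4 = 6(Δ_3 - Δ_2) = -48
Natural end conditions: σ_0 = σ_4 = 0.
Solving the tridiagonal system: σ_0 = 0, σ_1 = 43/7, σ_2 = -46/7, σ_3 = -61/14, σ_4 = 0.
On [2, 4], S'(t) = b_2 + 2c_2·(t - 2) + 3d_2·(t - 2)² with b_2 = Δ_2 - h_2(2σ_2 + σ_3)/6 = 41/6, c_2 = σ_2/2 = -23/7, d_2 = (σ_3 - σ_2)/(6h_2) = 31/168. So S'(2) = 41/6.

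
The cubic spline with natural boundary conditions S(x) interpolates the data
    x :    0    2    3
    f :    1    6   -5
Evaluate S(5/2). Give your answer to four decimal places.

1.3438

Put σ_i = S'' at the i-th knot. Here h = (2, 1) and Δ = (5/2, -11), so the interior equations h_(i-1)·σ_(i-1) + 2(h_(i-1)+h_i)·σ_i + h_i·σ_(i+1) = 6(Δ_i − Δ_(i-1)) read
  2·σ_0 + 6·σ_1 + 1·σ_2 = 6(Δ_1 - Δ_0) = -81
Natural end conditions: σ_0 = σ_2 = 0.
Solving: σ_0 = 0, σ_1 = -27/2, σ_2 = 0.
On [2, 3], S(x) = 6 - 13/2·(x - 2) - 27/4·(x - 2)² + 9/4·(x - 2)³.
With (x - 2) = 1/2: S(5/2) = 43/32.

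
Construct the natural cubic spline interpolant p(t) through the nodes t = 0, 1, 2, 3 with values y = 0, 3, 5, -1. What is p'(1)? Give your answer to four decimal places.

3.5333

Write M_i for p''(x_i). With h_i = 1, 1, 1 and divided differences Δ_i = 3, 2, -6, the continuity of p' gives the tridiagonal system
  1·M_0 + 4·M_1 + 1·M_2 = 6(Δ_1 - Δ_0) = -6
  1·M_1 + 4·M_2 + 1·M_3 = 6(Δ_2 - Δ_1) = -48
Natural end conditions: M_0 = M_3 = 0.
Hence M_0 = 0, M_1 = 8/5, M_2 = -62/5, M_3 = 0.
On [1, 2], p'(t) = b_1 + 2c_1·(t - 1) + 3d_1·(t - 1)² with b_1 = Δ_1 - h_1(2M_1 + M_2)/6 = 53/15, c_1 = M_1/2 = 4/5, d_1 = (M_2 - M_1)/(6h_1) = -7/3. So p'(1) = 53/15.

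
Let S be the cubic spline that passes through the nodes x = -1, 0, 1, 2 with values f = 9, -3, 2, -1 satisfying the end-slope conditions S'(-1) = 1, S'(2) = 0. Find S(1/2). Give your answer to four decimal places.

-1.6667

Write M_i for S''(x_i). With h_i = 1, 1, 1 and divided differences Δ_i = -12, 5, -3, the continuity of S' gives the tridiagonal system
  1·M_0 + 4·M_1 + 1·M_2 = 6(Δ_1 - Δ_0) = 102
  1·M_1 + 4·M_2 + 1·M_3 = 6(Δ_2 - Δ_1) = -48
Clamped end conditions give two more equations: 2h_0·M_0 + h_0·M_1 = 6(Δ_0 - S'(-1)) = -78 and h_2·M_2 + 2h_2·M_3 = 6(S'(2) - Δ_2) = 18.
Solving: M_0 = -952/15, M_1 = 734/15, M_2 = -454/15, M_3 = 362/15.
On [0, 1], S(x) = -3 - 94/15·x + 367/15·x² - 66/5·x³.
With x = 1/2: S(1/2) = -5/3.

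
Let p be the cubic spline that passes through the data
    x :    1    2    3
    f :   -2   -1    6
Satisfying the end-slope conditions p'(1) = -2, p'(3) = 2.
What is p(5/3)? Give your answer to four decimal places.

-2.2963

Write m_i for p''(x_i). With h_i = 1, 1 and divided differences Δ_i = 1, 7, the continuity of p' gives the tridiagonal system
  1·m_0 + 4·m_1 + 1·m_2 = 6(Δ_1 - Δ_0) = 36
Clamped end conditions give two more equations: 2h_0·m_0 + h_0·m_1 = 6(Δ_0 - p'(1)) = 18 and h_1·m_1 + 2h_1·m_2 = 6(p'(3) - Δ_1) = -30.
Solving: m_0 = 2, m_1 = 14, m_2 = -22.
On [1, 2], p(x) = -2 - 2·(x - 1) + 1·(x - 1)² + 2·(x - 1)³.
With (x - 1) = 2/3: p(5/3) = -62/27.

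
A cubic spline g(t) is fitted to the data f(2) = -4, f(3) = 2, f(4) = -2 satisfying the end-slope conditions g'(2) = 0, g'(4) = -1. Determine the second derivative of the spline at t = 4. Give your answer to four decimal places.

23.5000

With σ_i denoting the second derivative at x_i, h_i = 1, 1, and Δ_i = (y_(i+1) − y_i)/h_i = 6, -4:
  1·σ_0 + 4·σ_1 + 1·σ_2 = 6(Δ_1 - Δ_0) = -60
Clamped end conditions give two more equations: 2h_0·σ_0 + h_0·σ_1 = 6(Δ_0 - g'(2)) = 36 and h_1·σ_1 + 2h_1·σ_2 = 6(g'(4) - Δ_1) = 18.
Hence σ_0 = 65/2, σ_1 = -29, σ_2 = 47/2.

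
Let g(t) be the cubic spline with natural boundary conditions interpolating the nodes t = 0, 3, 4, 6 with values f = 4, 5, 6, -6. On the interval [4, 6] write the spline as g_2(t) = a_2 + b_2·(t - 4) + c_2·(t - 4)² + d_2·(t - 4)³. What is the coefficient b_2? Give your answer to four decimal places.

-1.1773

Let M_i = g''(x_i). Step sizes h_i = 3, 1, 2; slopes of the chords Δ_i = (y_(i+1) - y_i)/h_i = 1/3, 1, -6.
  3·M_0 + 8·M_1 + 1·M_2 = 6(Δ_1 - Δ_0) = 4
  1·M_1 + 6·M_2 + 2·M_3 = 6(Δ_2 - Δ_1) = -42
Natural end conditions: M_0 = M_3 = 0.
Forward elimination and back-substitution give M_0 = 0, M_1 = 66/47, M_2 = -340/47, M_3 = 0.
On [4, 6], with g_2(t) = a_2 + b_2·(t - 4) + c_2·(t - 4)² + d_2·(t - 4)³: c_2 = M_2/2 = -170/47, d_2 = (M_3 - M_2)/(6h_2) = 85/141, b_2 = Δ_2 - h_2(2M_2 + M_3)/6 = -166/141.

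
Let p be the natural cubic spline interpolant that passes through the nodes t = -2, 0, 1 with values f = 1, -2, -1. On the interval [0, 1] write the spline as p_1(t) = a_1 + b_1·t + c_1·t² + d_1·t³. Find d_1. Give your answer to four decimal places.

Let σ_i = p''(x_i). Step sizes h_i = 2, 1; slopes of the chords Δ_i = (y_(i+1) - y_i)/h_i = -3/2, 1.
  2·σ_0 + 6·σ_1 + 1·σ_2 = 6(Δ_1 - Δ_0) = 15
Natural end conditions: σ_0 = σ_2 = 0.
Solving: σ_0 = 0, σ_1 = 5/2, σ_2 = 0.
On [0, 1], with p_1(t) = a_1 + b_1·t + c_1·t² + d_1·t³: c_1 = σ_1/2 = 5/4, d_1 = (σ_2 - σ_1)/(6h_1) = -5/12, b_1 = Δ_1 - h_1(2σ_1 + σ_2)/6 = 1/6.

-0.4167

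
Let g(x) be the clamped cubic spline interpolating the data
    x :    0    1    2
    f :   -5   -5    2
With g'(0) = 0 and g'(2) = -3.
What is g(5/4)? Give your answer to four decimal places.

-2.9219

Let M_i = g''(x_i). Step sizes h_i = 1, 1; slopes of the chords Δ_i = (y_(i+1) - y_i)/h_i = 0, 7.
  1·M_0 + 4·M_1 + 1·M_2 = 6(Δ_1 - Δ_0) = 42
Clamped end conditions give two more equations: 2h_0·M_0 + h_0·M_1 = 6(Δ_0 - g'(0)) = 0 and h_1·M_1 + 2h_1·M_2 = 6(g'(2) - Δ_1) = -60.
Forward elimination and back-substitution give M_0 = -12, M_1 = 24, M_2 = -42.
On [1, 2], g(x) = -5 + 6·(x - 1) + 12·(x - 1)² - 11·(x - 1)³.
With (x - 1) = 1/4: g(5/4) = -187/64.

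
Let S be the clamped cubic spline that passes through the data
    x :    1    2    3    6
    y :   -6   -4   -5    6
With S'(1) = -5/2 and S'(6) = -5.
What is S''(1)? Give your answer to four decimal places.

19.4483

With σ_i denoting the second derivative at x_i, h_i = 1, 1, 3, and Δ_i = (y_(i+1) − y_i)/h_i = 2, -1, 11/3:
  1·σ_0 + 4·σ_1 + 1·σ_2 = 6(Δ_1 - Δ_0) = -18
  1·σ_1 + 8·σ_2 + 3·σ_3 = 6(Δ_2 - Δ_1) = 28
Clamped end conditions give two more equations: 2h_0·σ_0 + h_0·σ_1 = 6(Δ_0 - S'(1)) = 27 and h_2·σ_2 + 2h_2·σ_3 = 6(S'(6) - Δ_2) = -52.
Solving the tridiagonal system: σ_0 = 564/29, σ_1 = -345/29, σ_2 = 294/29, σ_3 = -1195/87.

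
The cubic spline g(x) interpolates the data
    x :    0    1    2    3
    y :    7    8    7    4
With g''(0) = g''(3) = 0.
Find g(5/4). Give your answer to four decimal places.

7.9750

Put σ_i = g'' at the i-th knot. Here h = (1, 1, 1) and Δ = (1, -1, -3), so the interior equations h_(i-1)·σ_(i-1) + 2(h_(i-1)+h_i)·σ_i + h_i·σ_(i+1) = 6(Δ_i − Δ_(i-1)) read
  1·σ_0 + 4·σ_1 + 1·σ_2 = 6(Δ_1 - Δ_0) = -12
  1·σ_1 + 4·σ_2 + 1·σ_3 = 6(Δ_2 - Δ_1) = -12
Natural end conditions: σ_0 = σ_3 = 0.
Hence σ_0 = 0, σ_1 = -12/5, σ_2 = -12/5, σ_3 = 0.
On [1, 2], g(x) = 8 + 1/5·(x - 1) - 6/5·(x - 1)² + 0·(x - 1)³.
With (x - 1) = 1/4: g(5/4) = 319/40.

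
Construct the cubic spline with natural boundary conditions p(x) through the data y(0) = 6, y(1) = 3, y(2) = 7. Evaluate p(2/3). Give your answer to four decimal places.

3.3519

Write M_i for p''(x_i). With h_i = 1, 1 and divided differences Δ_i = -3, 4, the continuity of p' gives the tridiagonal system
  1·M_0 + 4·M_1 + 1·M_2 = 6(Δ_1 - Δ_0) = 42
Natural end conditions: M_0 = M_2 = 0.
Solving the tridiagonal system: M_0 = 0, M_1 = 21/2, M_2 = 0.
On [0, 1], p(x) = 6 - 19/4·x + 0·x² + 7/4·x³.
With x = 2/3: p(2/3) = 181/54.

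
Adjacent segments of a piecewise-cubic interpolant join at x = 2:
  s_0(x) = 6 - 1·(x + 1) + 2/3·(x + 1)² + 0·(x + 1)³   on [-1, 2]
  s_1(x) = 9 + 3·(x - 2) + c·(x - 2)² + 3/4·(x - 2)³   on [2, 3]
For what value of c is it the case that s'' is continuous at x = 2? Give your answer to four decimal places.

0.6667

s_0''(x) = 4/3 + 0·(x + 1), so s_0''(2) = 4/3. On the right, s_1''(2) = 2c, so c = 2/3.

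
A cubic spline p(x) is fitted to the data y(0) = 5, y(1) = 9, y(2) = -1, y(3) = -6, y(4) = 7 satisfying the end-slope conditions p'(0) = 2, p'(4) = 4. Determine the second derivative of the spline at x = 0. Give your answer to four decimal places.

19.5714

Put M_i = p'' at the i-th knot. Here h = (1, 1, 1, 1) and Δ = (4, -10, -5, 13), so the interior equations h_(i-1)·M_(i-1) + 2(h_(i-1)+h_i)·M_i + h_i·M_(i+1) = 6(Δ_i − Δ_(i-1)) read
  1·M_0 + 4·M_1 + 1·M_2 = 6(Δ_1 - Δ_0) = -84
  1·M_1 + 4·M_2 + 1·M_3 = 6(Δ_2 - Δ_1) = 30
  1·M_2 + 4·M_3 + 1·M_4 = 6(Δ_3 - Δ_2) = 108
Clamped end conditions give two more equations: 2h_0·M_0 + h_0·M_1 = 6(Δ_0 - p'(0)) = 12 and h_3·M_3 + 2h_3·M_4 = 6(p'(4) - Δ_3) = -54.
Solving the tridiagonal system: M_0 = 137/7, M_1 = -190/7, M_2 = 5, M_3 = 260/7, M_4 = -319/7.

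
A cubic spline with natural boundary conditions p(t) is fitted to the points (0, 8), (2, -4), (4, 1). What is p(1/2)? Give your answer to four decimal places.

4.0039

Put m_i = p'' at the i-th knot. Here h = (2, 2) and Δ = (-6, 5/2), so the interior equations h_(i-1)·m_(i-1) + 2(h_(i-1)+h_i)·m_i + h_i·m_(i+1) = 6(Δ_i − Δ_(i-1)) read
  2·m_0 + 8·m_1 + 2·m_2 = 6(Δ_1 - Δ_0) = 51
Natural end conditions: m_0 = m_2 = 0.
Solving the tridiagonal system: m_0 = 0, m_1 = 51/8, m_2 = 0.
On [0, 2], p(t) = 8 - 65/8·t + 0·t² + 17/32·t³.
With t = 1/2: p(1/2) = 1025/256.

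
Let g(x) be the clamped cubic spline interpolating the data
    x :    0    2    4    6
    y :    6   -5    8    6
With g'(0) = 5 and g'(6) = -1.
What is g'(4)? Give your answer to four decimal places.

4.8000

Let M_i = g''(x_i). Step sizes h_i = 2, 2, 2; slopes of the chords Δ_i = (y_(i+1) - y_i)/h_i = -11/2, 13/2, -1.
  2·M_0 + 8·M_1 + 2·M_2 = 6(Δ_1 - Δ_0) = 72
  2·M_1 + 8·M_2 + 2·M_3 = 6(Δ_2 - Δ_1) = -45
Clamped end conditions give two more equations: 2h_0·M_0 + h_0·M_1 = 6(Δ_0 - g'(0)) = -63 and h_2·M_2 + 2h_2·M_3 = 6(g'(6) - Δ_2) = 0.
Forward elimination and back-substitution give M_0 = -124/5, M_1 = 181/10, M_2 = -58/5, M_3 = 29/5.
On [4, 6], g'(x) = b_2 + 2c_2·(x - 4) + 3d_2·(x - 4)² with b_2 = Δ_2 - h_2(2M_2 + M_3)/6 = 24/5, c_2 = M_2/2 = -29/5, d_2 = (M_3 - M_2)/(6h_2) = 29/20. So g'(4) = 24/5.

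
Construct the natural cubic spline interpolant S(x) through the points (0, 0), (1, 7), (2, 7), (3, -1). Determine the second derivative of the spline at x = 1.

-8

With M_i denoting the second derivative at x_i, h_i = 1, 1, 1, and Δ_i = (y_(i+1) − y_i)/h_i = 7, 0, -8:
  1·M_0 + 4·M_1 + 1·M_2 = 6(Δ_1 - Δ_0) = -42
  1·M_1 + 4·M_2 + 1·M_3 = 6(Δ_2 - Δ_1) = -48
Natural end conditions: M_0 = M_3 = 0.
Solving the tridiagonal system: M_0 = 0, M_1 = -8, M_2 = -10, M_3 = 0.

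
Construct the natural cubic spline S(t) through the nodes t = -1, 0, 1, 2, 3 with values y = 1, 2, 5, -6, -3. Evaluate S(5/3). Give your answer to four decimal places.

Let m_i = S''(x_i). Step sizes h_i = 1, 1, 1, 1; slopes of the chords Δ_i = (y_(i+1) - y_i)/h_i = 1, 3, -11, 3.
  1·m_0 + 4·m_1 + 1·m_2 = 6(Δ_1 - Δ_0) = 12
  1·m_1 + 4·m_2 + 1·m_3 = 6(Δ_2 - Δ_1) = -84
  1·m_2 + 4·m_3 + 1·m_4 = 6(Δ_3 - Δ_2) = 84
Natural end conditions: m_0 = m_4 = 0.
Solving the tridiagonal system: m_0 = 0, m_1 = 75/7, m_2 = -216/7, m_3 = 201/7, m_4 = 0.
On [1, 2], S(t) = 5 - 11/2·(t - 1) - 108/7·(t - 1)² + 139/14·(t - 1)³.
With (t - 1) = 2/3: S(5/3) = -488/189.

-2.5820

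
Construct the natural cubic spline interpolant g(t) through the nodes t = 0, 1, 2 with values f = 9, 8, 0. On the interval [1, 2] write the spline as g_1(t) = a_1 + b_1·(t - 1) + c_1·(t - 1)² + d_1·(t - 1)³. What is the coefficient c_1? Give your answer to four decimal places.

Let σ_i = g''(x_i). Step sizes h_i = 1, 1; slopes of the chords Δ_i = (y_(i+1) - y_i)/h_i = -1, -8.
  1·σ_0 + 4·σ_1 + 1·σ_2 = 6(Δ_1 - Δ_0) = -42
Natural end conditions: σ_0 = σ_2 = 0.
Solving the tridiagonal system: σ_0 = 0, σ_1 = -21/2, σ_2 = 0.
On [1, 2], with g_1(t) = a_1 + b_1·(t - 1) + c_1·(t - 1)² + d_1·(t - 1)³: c_1 = σ_1/2 = -21/4, d_1 = (σ_2 - σ_1)/(6h_1) = 7/4, b_1 = Δ_1 - h_1(2σ_1 + σ_2)/6 = -9/2.

-5.2500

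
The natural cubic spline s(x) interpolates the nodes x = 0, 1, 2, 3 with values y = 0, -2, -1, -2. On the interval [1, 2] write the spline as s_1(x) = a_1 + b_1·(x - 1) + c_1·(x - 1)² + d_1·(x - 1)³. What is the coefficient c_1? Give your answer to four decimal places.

Let M_i = s''(x_i). Step sizes h_i = 1, 1, 1; slopes of the chords Δ_i = (y_(i+1) - y_i)/h_i = -2, 1, -1.
  1·M_0 + 4·M_1 + 1·M_2 = 6(Δ_1 - Δ_0) = 18
  1·M_1 + 4·M_2 + 1·M_3 = 6(Δ_2 - Δ_1) = -12
Natural end conditions: M_0 = M_3 = 0.
Hence M_0 = 0, M_1 = 28/5, M_2 = -22/5, M_3 = 0.
On [1, 2], with s_1(x) = a_1 + b_1·(x - 1) + c_1·(x - 1)² + d_1·(x - 1)³: c_1 = M_1/2 = 14/5, d_1 = (M_2 - M_1)/(6h_1) = -5/3, b_1 = Δ_1 - h_1(2M_1 + M_2)/6 = -2/15.

2.8000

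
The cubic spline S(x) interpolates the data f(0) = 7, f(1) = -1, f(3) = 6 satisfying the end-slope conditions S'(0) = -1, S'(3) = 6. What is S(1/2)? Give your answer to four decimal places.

3.7396

Write m_i for S''(x_i). With h_i = 1, 2 and divided differences Δ_i = -8, 7/2, the continuity of S' gives the tridiagonal system
  1·m_0 + 6·m_1 + 2·m_2 = 6(Δ_1 - Δ_0) = 69
Clamped end conditions give two more equations: 2h_0·m_0 + h_0·m_1 = 6(Δ_0 - S'(0)) = -42 and h_1·m_1 + 2h_1·m_2 = 6(S'(3) - Δ_1) = 15.
Solving: m_0 = -181/6, m_1 = 55/3, m_2 = -65/12.
On [0, 1], S(x) = 7 - 1·x - 181/12·x² + 97/12·x³.
With x = 1/2: S(1/2) = 359/96.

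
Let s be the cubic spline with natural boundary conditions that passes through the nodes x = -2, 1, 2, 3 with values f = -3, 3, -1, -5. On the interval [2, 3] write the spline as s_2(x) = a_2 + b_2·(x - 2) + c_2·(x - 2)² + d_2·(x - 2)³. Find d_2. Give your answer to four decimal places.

-0.1935

With σ_i denoting the second derivative at x_i, h_i = 3, 1, 1, and Δ_i = (y_(i+1) − y_i)/h_i = 2, -4, -4:
  3·σ_0 + 8·σ_1 + 1·σ_2 = 6(Δ_1 - Δ_0) = -36
  1·σ_1 + 4·σ_2 + 1·σ_3 = 6(Δ_2 - Δ_1) = 0
Natural end conditions: σ_0 = σ_3 = 0.
Hence σ_0 = 0, σ_1 = -144/31, σ_2 = 36/31, σ_3 = 0.
On [2, 3], with s_2(x) = a_2 + b_2·(x - 2) + c_2·(x - 2)² + d_2·(x - 2)³: c_2 = σ_2/2 = 18/31, d_2 = (σ_3 - σ_2)/(6h_2) = -6/31, b_2 = Δ_2 - h_2(2σ_2 + σ_3)/6 = -136/31.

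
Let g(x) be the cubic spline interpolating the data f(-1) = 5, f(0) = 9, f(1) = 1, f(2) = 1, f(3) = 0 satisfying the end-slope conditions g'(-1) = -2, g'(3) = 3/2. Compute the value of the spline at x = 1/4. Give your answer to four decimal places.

7.8760

Put M_i = g'' at the i-th knot. Here h = (1, 1, 1, 1) and Δ = (4, -8, 0, -1), so the interior equations h_(i-1)·M_(i-1) + 2(h_(i-1)+h_i)·M_i + h_i·M_(i+1) = 6(Δ_i − Δ_(i-1)) read
  1·M_0 + 4·M_1 + 1·M_2 = 6(Δ_1 - Δ_0) = -72
  1·M_1 + 4·M_2 + 1·M_3 = 6(Δ_2 - Δ_1) = 48
  1·M_2 + 4·M_3 + 1·M_4 = 6(Δ_3 - Δ_2) = -6
Clamped end conditions give two more equations: 2h_0·M_0 + h_0·M_1 = 6(Δ_0 - g'(-1)) = 36 and h_3·M_3 + 2h_3·M_4 = 6(g'(3) - Δ_3) = 15.
Solving the tridiagonal system: M_0 = 1909/56, M_1 = -901/28, M_2 = 181/8, M_3 = -289/28, M_4 = 709/56.
On [0, 1], g(x) = 9 - 117/112·x - 901/56·x² + 1023/112·x³.
With x = 1/4: g(1/4) = 8065/1024.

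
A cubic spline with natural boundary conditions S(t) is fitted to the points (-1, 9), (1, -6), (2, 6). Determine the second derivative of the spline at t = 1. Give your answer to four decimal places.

With σ_i denoting the second derivative at x_i, h_i = 2, 1, and Δ_i = (y_(i+1) − y_i)/h_i = -15/2, 12:
  2·σ_0 + 6·σ_1 + 1·σ_2 = 6(Δ_1 - Δ_0) = 117
Natural end conditions: σ_0 = σ_2 = 0.
Forward elimination and back-substitution give σ_0 = 0, σ_1 = 39/2, σ_2 = 0.

19.5000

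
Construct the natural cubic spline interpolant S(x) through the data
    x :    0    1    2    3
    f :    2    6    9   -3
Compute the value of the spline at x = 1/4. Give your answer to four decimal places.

2.8281

Put σ_i = S'' at the i-th knot. Here h = (1, 1, 1) and Δ = (4, 3, -12), so the interior equations h_(i-1)·σ_(i-1) + 2(h_(i-1)+h_i)·σ_i + h_i·σ_(i+1) = 6(Δ_i − Δ_(i-1)) read
  1·σ_0 + 4·σ_1 + 1·σ_2 = 6(Δ_1 - Δ_0) = -6
  1·σ_1 + 4·σ_2 + 1·σ_3 = 6(Δ_2 - Δ_1) = -90
Natural end conditions: σ_0 = σ_3 = 0.
Forward elimination and back-substitution give σ_0 = 0, σ_1 = 22/5, σ_2 = -118/5, σ_3 = 0.
On [0, 1], S(x) = 2 + 49/15·x + 0·x² + 11/15·x³.
With x = 1/4: S(1/4) = 181/64.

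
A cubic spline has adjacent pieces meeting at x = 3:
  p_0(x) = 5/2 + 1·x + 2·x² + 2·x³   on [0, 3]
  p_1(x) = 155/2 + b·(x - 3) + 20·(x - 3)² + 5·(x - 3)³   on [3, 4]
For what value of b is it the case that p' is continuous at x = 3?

67

p_0'(x) = 1 + 4·x + 6·x², so p_0'(3) = 67. On the right, p_1'(3) = b, so b = 67.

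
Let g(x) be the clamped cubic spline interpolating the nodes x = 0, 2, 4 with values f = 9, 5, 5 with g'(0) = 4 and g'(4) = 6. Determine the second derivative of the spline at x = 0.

With M_i denoting the second derivative at x_i, h_i = 2, 2, and Δ_i = (y_(i+1) − y_i)/h_i = -2, 0:
  2·M_0 + 8·M_1 + 2·M_2 = 6(Δ_1 - Δ_0) = 12
Clamped end conditions give two more equations: 2h_0·M_0 + h_0·M_1 = 6(Δ_0 - g'(0)) = -36 and h_1·M_1 + 2h_1·M_2 = 6(g'(4) - Δ_1) = 36.
Solving the tridiagonal system: M_0 = -10, M_1 = 2, M_2 = 8.

-10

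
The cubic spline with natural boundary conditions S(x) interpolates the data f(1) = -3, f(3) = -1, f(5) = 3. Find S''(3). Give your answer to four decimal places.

Put σ_i = S'' at the i-th knot. Here h = (2, 2) and Δ = (1, 2), so the interior equations h_(i-1)·σ_(i-1) + 2(h_(i-1)+h_i)·σ_i + h_i·σ_(i+1) = 6(Δ_i − Δ_(i-1)) read
  2·σ_0 + 8·σ_1 + 2·σ_2 = 6(Δ_1 - Δ_0) = 6
Natural end conditions: σ_0 = σ_2 = 0.
Solving: σ_0 = 0, σ_1 = 3/4, σ_2 = 0.

0.7500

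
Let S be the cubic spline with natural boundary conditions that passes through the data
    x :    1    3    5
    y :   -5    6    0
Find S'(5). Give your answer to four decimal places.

-5.1250

Write m_i for S''(x_i). With h_i = 2, 2 and divided differences Δ_i = 11/2, -3, the continuity of S' gives the tridiagonal system
  2·m_0 + 8·m_1 + 2·m_2 = 6(Δ_1 - Δ_0) = -51
Natural end conditions: m_0 = m_2 = 0.
Hence m_0 = 0, m_1 = -51/8, m_2 = 0.
On [3, 5], S'(x) = b_1 + 2c_1·(x - 3) + 3d_1·(x - 3)² with b_1 = Δ_1 - h_1(2m_1 + m_2)/6 = 5/4, c_1 = m_1/2 = -51/16, d_1 = (m_2 - m_1)/(6h_1) = 17/32. So S'(5) = -41/8.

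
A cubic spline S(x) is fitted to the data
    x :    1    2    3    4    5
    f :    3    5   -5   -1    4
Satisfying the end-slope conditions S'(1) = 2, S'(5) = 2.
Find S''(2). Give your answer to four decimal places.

-28.9286

Put m_i = S'' at the i-th knot. Here h = (1, 1, 1, 1) and Δ = (2, -10, 4, 5), so the interior equations h_(i-1)·m_(i-1) + 2(h_(i-1)+h_i)·m_i + h_i·m_(i+1) = 6(Δ_i − Δ_(i-1)) read
  1·m_0 + 4·m_1 + 1·m_2 = 6(Δ_1 - Δ_0) = -72
  1·m_1 + 4·m_2 + 1·m_3 = 6(Δ_2 - Δ_1) = 84
  1·m_2 + 4·m_3 + 1·m_4 = 6(Δ_3 - Δ_2) = 6
Clamped end conditions give two more equations: 2h_0·m_0 + h_0·m_1 = 6(Δ_0 - S'(1)) = 0 and h_3·m_3 + 2h_3·m_4 = 6(S'(5) - Δ_3) = -18.
Solving the tridiagonal system: m_0 = 405/28, m_1 = -405/14, m_2 = 117/4, m_3 = -57/14, m_4 = -195/28.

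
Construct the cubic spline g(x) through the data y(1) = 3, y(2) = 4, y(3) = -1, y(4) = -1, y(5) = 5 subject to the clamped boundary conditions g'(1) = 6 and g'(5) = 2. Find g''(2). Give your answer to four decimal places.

Let M_i = g''(x_i). Step sizes h_i = 1, 1, 1, 1; slopes of the chords Δ_i = (y_(i+1) - y_i)/h_i = 1, -5, 0, 6.
  1·M_0 + 4·M_1 + 1·M_2 = 6(Δ_1 - Δ_0) = -36
  1·M_1 + 4·M_2 + 1·M_3 = 6(Δ_2 - Δ_1) = 30
  1·M_2 + 4·M_3 + 1·M_4 = 6(Δ_3 - Δ_2) = 36
Clamped end conditions give two more equations: 2h_0·M_0 + h_0·M_1 = 6(Δ_0 - g'(1)) = -30 and h_3·M_3 + 2h_3·M_4 = 6(g'(5) - Δ_3) = -24.
Solving: M_0 = -155/14, M_1 = -55/7, M_2 = 13/2, M_3 = 83/7, M_4 = -251/14.

-7.8571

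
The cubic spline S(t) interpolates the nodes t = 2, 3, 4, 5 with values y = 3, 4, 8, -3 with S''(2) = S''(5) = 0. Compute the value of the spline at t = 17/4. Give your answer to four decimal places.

With M_i denoting the second derivative at x_i, h_i = 1, 1, 1, and Δ_i = (y_(i+1) − y_i)/h_i = 1, 4, -11:
  1·M_0 + 4·M_1 + 1·M_2 = 6(Δ_1 - Δ_0) = 18
  1·M_1 + 4·M_2 + 1·M_3 = 6(Δ_2 - Δ_1) = -90
Natural end conditions: M_0 = M_3 = 0.
Solving: M_0 = 0, M_1 = 54/5, M_2 = -126/5, M_3 = 0.
On [4, 5], S(t) = 8 - 13/5·(t - 4) - 63/5·(t - 4)² + 21/5·(t - 4)³.
With (t - 4) = 1/4: S(17/4) = 2121/320.

6.6281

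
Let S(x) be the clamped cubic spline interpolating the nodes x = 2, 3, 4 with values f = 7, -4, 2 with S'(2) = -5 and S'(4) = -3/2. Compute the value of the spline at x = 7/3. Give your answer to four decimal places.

With M_i denoting the second derivative at x_i, h_i = 1, 1, and Δ_i = (y_(i+1) − y_i)/h_i = -11, 6:
  1·M_0 + 4·M_1 + 1·M_2 = 6(Δ_1 - Δ_0) = 102
Clamped end conditions give two more equations: 2h_0·M_0 + h_0·M_1 = 6(Δ_0 - S'(2)) = -36 and h_1·M_1 + 2h_1·M_2 = 6(S'(4) - Δ_1) = -45.
Hence M_0 = -167/4, M_1 = 95/2, M_2 = -185/4.
On [2, 3], S(x) = 7 - 5·(x - 2) - 167/8·(x - 2)² + 119/8·(x - 2)³.
With (x - 2) = 1/3: S(7/3) = 385/108.

3.5648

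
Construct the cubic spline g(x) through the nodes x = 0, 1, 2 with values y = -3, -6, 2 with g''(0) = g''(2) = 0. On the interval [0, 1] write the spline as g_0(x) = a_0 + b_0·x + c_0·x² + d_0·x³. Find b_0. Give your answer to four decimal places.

Write σ_i for g''(x_i). With h_i = 1, 1 and divided differences Δ_i = -3, 8, the continuity of g' gives the tridiagonal system
  1·σ_0 + 4·σ_1 + 1·σ_2 = 6(Δ_1 - Δ_0) = 66
Natural end conditions: σ_0 = σ_2 = 0.
Solving the tridiagonal system: σ_0 = 0, σ_1 = 33/2, σ_2 = 0.
On [0, 1], with g_0(x) = a_0 + b_0·x + c_0·x² + d_0·x³: c_0 = σ_0/2 = 0, d_0 = (σ_1 - σ_0)/(6h_0) = 11/4, b_0 = Δ_0 - h_0(2σ_0 + σ_1)/6 = -23/4.

-5.7500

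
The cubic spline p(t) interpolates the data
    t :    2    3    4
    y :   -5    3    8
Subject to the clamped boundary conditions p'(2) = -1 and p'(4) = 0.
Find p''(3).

-10

Put σ_i = p'' at the i-th knot. Here h = (1, 1) and Δ = (8, 5), so the interior equations h_(i-1)·σ_(i-1) + 2(h_(i-1)+h_i)·σ_i + h_i·σ_(i+1) = 6(Δ_i − Δ_(i-1)) read
  1·σ_0 + 4·σ_1 + 1·σ_2 = 6(Δ_1 - Δ_0) = -18
Clamped end conditions give two more equations: 2h_0·σ_0 + h_0·σ_1 = 6(Δ_0 - p'(2)) = 54 and h_1·σ_1 + 2h_1·σ_2 = 6(p'(4) - Δ_1) = -30.
Forward elimination and back-substitution give σ_0 = 32, σ_1 = -10, σ_2 = -10.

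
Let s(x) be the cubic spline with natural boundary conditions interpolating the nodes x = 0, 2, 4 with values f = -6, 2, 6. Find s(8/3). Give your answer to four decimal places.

Let σ_i = s''(x_i). Step sizes h_i = 2, 2; slopes of the chords Δ_i = (y_(i+1) - y_i)/h_i = 4, 2.
  2·σ_0 + 8·σ_1 + 2·σ_2 = 6(Δ_1 - Δ_0) = -12
Natural end conditions: σ_0 = σ_2 = 0.
Forward elimination and back-substitution give σ_0 = 0, σ_1 = -3/2, σ_2 = 0.
On [2, 4], s(x) = 2 + 3·(x - 2) - 3/4·(x - 2)² + 1/8·(x - 2)³.
With (x - 2) = 2/3: s(8/3) = 100/27.

3.7037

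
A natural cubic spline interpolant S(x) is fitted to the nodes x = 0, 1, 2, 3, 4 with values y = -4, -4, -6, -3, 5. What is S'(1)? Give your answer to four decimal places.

-1.6071

Write σ_i for S''(x_i). With h_i = 1, 1, 1, 1 and divided differences Δ_i = 0, -2, 3, 8, the continuity of S' gives the tridiagonal system
  1·σ_0 + 4·σ_1 + 1·σ_2 = 6(Δ_1 - Δ_0) = -12
  1·σ_1 + 4·σ_2 + 1·σ_3 = 6(Δ_2 - Δ_1) = 30
  1·σ_2 + 4·σ_3 + 1·σ_4 = 6(Δ_3 - Δ_2) = 30
Natural end conditions: σ_0 = σ_4 = 0.
Forward elimination and back-substitution give σ_0 = 0, σ_1 = -135/28, σ_2 = 51/7, σ_3 = 159/28, σ_4 = 0.
On [1, 2], S'(x) = b_1 + 2c_1·(x - 1) + 3d_1·(x - 1)² with b_1 = Δ_1 - h_1(2σ_1 + σ_2)/6 = -45/28, c_1 = σ_1/2 = -135/56, d_1 = (σ_2 - σ_1)/(6h_1) = 113/56. So S'(1) = -45/28.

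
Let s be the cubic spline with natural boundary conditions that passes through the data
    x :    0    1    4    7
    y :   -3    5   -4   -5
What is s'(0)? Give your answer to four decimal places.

9.6092

Let M_i = s''(x_i). Step sizes h_i = 1, 3, 3; slopes of the chords Δ_i = (y_(i+1) - y_i)/h_i = 8, -3, -1/3.
  1·M_0 + 8·M_1 + 3·M_2 = 6(Δ_1 - Δ_0) = -66
  3·M_1 + 12·M_2 + 3·M_3 = 6(Δ_2 - Δ_1) = 16
Natural end conditions: M_0 = M_3 = 0.
Solving the tridiagonal system: M_0 = 0, M_1 = -280/29, M_2 = 326/87, M_3 = 0.
On [0, 1], s'(x) = b_0 + 2c_0·x + 3d_0·x² with b_0 = Δ_0 - h_0(2M_0 + M_1)/6 = 836/87, c_0 = M_0/2 = 0, d_0 = (M_1 - M_0)/(6h_0) = -140/87. So s'(0) = 836/87.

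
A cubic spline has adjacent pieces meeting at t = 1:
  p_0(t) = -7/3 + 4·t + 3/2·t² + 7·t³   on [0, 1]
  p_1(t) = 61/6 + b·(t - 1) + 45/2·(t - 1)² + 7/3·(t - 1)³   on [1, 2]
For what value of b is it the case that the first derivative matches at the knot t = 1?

p_0'(t) = 4 + 3·t + 21·t², so p_0'(1) = 28. On the right, p_1'(1) = b, so b = 28.

28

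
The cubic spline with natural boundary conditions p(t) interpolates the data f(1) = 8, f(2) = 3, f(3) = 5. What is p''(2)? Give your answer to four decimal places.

Put m_i = p'' at the i-th knot. Here h = (1, 1) and Δ = (-5, 2), so the interior equations h_(i-1)·m_(i-1) + 2(h_(i-1)+h_i)·m_i + h_i·m_(i+1) = 6(Δ_i − Δ_(i-1)) read
  1·m_0 + 4·m_1 + 1·m_2 = 6(Δ_1 - Δ_0) = 42
Natural end conditions: m_0 = m_2 = 0.
Solving the tridiagonal system: m_0 = 0, m_1 = 21/2, m_2 = 0.

10.5000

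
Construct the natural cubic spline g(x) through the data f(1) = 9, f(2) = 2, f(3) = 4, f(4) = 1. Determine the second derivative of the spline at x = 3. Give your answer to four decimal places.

Write m_i for g''(x_i). With h_i = 1, 1, 1 and divided differences Δ_i = -7, 2, -3, the continuity of g' gives the tridiagonal system
  1·m_0 + 4·m_1 + 1·m_2 = 6(Δ_1 - Δ_0) = 54
  1·m_1 + 4·m_2 + 1·m_3 = 6(Δ_2 - Δ_1) = -30
Natural end conditions: m_0 = m_3 = 0.
Solving the tridiagonal system: m_0 = 0, m_1 = 82/5, m_2 = -58/5, m_3 = 0.

-11.6000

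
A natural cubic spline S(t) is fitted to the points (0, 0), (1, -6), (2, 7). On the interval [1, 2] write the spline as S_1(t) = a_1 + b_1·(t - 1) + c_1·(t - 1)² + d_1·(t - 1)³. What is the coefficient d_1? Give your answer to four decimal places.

-4.7500

Put σ_i = S'' at the i-th knot. Here h = (1, 1) and Δ = (-6, 13), so the interior equations h_(i-1)·σ_(i-1) + 2(h_(i-1)+h_i)·σ_i + h_i·σ_(i+1) = 6(Δ_i − Δ_(i-1)) read
  1·σ_0 + 4·σ_1 + 1·σ_2 = 6(Δ_1 - Δ_0) = 114
Natural end conditions: σ_0 = σ_2 = 0.
Solving: σ_0 = 0, σ_1 = 57/2, σ_2 = 0.
On [1, 2], with S_1(t) = a_1 + b_1·(t - 1) + c_1·(t - 1)² + d_1·(t - 1)³: c_1 = σ_1/2 = 57/4, d_1 = (σ_2 - σ_1)/(6h_1) = -19/4, b_1 = Δ_1 - h_1(2σ_1 + σ_2)/6 = 7/2.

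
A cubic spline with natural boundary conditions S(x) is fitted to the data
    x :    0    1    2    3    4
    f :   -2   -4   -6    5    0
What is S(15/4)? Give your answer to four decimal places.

2.4721

Let M_i = S''(x_i). Step sizes h_i = 1, 1, 1, 1; slopes of the chords Δ_i = (y_(i+1) - y_i)/h_i = -2, -2, 11, -5.
  1·M_0 + 4·M_1 + 1·M_2 = 6(Δ_1 - Δ_0) = 0
  1·M_1 + 4·M_2 + 1·M_3 = 6(Δ_2 - Δ_1) = 78
  1·M_2 + 4·M_3 + 1·M_4 = 6(Δ_3 - Δ_2) = -96
Natural end conditions: M_0 = M_4 = 0.
Forward elimination and back-substitution give M_0 = 0, M_1 = -51/7, M_2 = 204/7, M_3 = -219/7, M_4 = 0.
On [3, 4], S(x) = 5 + 38/7·(x - 3) - 219/14·(x - 3)² + 73/14·(x - 3)³.
With (x - 3) = 3/4: S(15/4) = 2215/896.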